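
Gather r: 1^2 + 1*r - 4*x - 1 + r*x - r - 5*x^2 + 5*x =r*x - 5*x^2 + x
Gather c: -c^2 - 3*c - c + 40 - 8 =-c^2 - 4*c + 32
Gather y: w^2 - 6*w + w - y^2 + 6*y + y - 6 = w^2 - 5*w - y^2 + 7*y - 6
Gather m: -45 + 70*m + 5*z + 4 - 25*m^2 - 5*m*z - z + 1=-25*m^2 + m*(70 - 5*z) + 4*z - 40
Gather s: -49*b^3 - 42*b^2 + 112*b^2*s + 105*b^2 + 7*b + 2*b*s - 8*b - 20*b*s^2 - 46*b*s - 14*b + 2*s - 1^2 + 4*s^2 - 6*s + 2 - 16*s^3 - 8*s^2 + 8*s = -49*b^3 + 63*b^2 - 15*b - 16*s^3 + s^2*(-20*b - 4) + s*(112*b^2 - 44*b + 4) + 1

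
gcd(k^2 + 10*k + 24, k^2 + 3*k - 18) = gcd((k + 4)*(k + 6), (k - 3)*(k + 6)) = k + 6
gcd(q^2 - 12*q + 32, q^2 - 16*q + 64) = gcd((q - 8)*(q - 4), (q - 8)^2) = q - 8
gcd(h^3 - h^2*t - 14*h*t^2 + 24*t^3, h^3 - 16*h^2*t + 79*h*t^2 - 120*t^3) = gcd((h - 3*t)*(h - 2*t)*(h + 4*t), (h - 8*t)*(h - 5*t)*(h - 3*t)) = -h + 3*t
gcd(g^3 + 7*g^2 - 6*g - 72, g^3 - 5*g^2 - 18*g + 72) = g^2 + g - 12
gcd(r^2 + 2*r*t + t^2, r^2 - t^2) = r + t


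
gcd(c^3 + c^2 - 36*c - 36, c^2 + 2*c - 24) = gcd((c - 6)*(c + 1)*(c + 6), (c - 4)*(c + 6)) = c + 6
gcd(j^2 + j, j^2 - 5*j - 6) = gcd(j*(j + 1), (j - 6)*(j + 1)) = j + 1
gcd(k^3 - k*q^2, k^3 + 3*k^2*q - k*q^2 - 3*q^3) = -k^2 + q^2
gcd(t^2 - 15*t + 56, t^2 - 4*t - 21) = t - 7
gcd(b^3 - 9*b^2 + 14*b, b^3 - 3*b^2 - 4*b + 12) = b - 2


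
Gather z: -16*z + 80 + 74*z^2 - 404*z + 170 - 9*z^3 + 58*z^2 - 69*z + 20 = -9*z^3 + 132*z^2 - 489*z + 270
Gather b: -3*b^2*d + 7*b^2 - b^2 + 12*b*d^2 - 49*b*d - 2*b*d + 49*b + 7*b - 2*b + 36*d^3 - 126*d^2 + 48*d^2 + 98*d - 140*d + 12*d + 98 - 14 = b^2*(6 - 3*d) + b*(12*d^2 - 51*d + 54) + 36*d^3 - 78*d^2 - 30*d + 84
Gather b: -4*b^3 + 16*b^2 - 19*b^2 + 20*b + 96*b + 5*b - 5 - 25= -4*b^3 - 3*b^2 + 121*b - 30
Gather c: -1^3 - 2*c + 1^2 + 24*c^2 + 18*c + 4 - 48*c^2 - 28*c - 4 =-24*c^2 - 12*c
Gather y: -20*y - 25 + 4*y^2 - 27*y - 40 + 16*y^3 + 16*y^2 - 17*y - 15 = 16*y^3 + 20*y^2 - 64*y - 80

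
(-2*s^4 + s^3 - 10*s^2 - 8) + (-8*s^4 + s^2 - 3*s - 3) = -10*s^4 + s^3 - 9*s^2 - 3*s - 11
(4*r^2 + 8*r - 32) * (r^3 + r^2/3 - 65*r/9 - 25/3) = 4*r^5 + 28*r^4/3 - 524*r^3/9 - 916*r^2/9 + 1480*r/9 + 800/3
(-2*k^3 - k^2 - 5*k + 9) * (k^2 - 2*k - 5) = -2*k^5 + 3*k^4 + 7*k^3 + 24*k^2 + 7*k - 45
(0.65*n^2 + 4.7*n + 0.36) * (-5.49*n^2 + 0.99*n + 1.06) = -3.5685*n^4 - 25.1595*n^3 + 3.3656*n^2 + 5.3384*n + 0.3816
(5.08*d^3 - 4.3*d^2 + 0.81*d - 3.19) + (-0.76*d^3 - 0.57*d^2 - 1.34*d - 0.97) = 4.32*d^3 - 4.87*d^2 - 0.53*d - 4.16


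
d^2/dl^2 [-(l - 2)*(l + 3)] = -2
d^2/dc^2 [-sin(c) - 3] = sin(c)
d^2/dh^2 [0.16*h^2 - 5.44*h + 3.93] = 0.320000000000000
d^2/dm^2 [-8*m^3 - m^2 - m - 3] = -48*m - 2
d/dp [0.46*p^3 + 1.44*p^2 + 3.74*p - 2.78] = 1.38*p^2 + 2.88*p + 3.74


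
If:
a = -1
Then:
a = -1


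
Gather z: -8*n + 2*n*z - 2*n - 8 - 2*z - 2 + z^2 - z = -10*n + z^2 + z*(2*n - 3) - 10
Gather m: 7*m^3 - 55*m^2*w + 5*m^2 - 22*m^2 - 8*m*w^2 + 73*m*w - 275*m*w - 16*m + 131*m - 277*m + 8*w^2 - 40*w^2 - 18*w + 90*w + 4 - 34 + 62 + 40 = 7*m^3 + m^2*(-55*w - 17) + m*(-8*w^2 - 202*w - 162) - 32*w^2 + 72*w + 72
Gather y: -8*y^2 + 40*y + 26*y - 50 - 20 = -8*y^2 + 66*y - 70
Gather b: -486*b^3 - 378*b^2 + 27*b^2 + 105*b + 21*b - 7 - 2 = -486*b^3 - 351*b^2 + 126*b - 9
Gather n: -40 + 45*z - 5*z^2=-5*z^2 + 45*z - 40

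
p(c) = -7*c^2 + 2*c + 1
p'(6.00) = -82.00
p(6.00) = -239.00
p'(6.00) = -82.00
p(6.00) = -239.00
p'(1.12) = -13.68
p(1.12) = -5.54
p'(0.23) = -1.22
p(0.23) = 1.09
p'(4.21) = -56.94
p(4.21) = -114.65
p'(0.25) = -1.50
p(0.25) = 1.06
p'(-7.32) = 104.48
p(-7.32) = -388.72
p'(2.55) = -33.70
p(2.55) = -39.42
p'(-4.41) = 63.74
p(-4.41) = -143.96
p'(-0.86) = 14.04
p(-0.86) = -5.90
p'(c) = 2 - 14*c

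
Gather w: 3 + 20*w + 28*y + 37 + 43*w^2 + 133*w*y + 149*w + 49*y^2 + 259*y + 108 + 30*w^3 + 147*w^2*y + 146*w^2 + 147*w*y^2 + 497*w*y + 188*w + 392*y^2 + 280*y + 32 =30*w^3 + w^2*(147*y + 189) + w*(147*y^2 + 630*y + 357) + 441*y^2 + 567*y + 180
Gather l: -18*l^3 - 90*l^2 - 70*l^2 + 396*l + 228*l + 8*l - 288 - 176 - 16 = -18*l^3 - 160*l^2 + 632*l - 480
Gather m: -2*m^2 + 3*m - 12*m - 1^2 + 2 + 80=-2*m^2 - 9*m + 81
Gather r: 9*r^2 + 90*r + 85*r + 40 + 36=9*r^2 + 175*r + 76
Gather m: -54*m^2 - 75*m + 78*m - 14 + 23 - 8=-54*m^2 + 3*m + 1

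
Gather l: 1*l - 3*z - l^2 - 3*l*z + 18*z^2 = -l^2 + l*(1 - 3*z) + 18*z^2 - 3*z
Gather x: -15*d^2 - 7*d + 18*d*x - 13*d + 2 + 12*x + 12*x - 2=-15*d^2 - 20*d + x*(18*d + 24)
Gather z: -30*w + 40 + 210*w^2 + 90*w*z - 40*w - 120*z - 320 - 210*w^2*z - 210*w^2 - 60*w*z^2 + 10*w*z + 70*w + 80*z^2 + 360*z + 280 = z^2*(80 - 60*w) + z*(-210*w^2 + 100*w + 240)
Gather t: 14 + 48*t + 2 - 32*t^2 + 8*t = -32*t^2 + 56*t + 16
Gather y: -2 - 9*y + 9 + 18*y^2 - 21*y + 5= 18*y^2 - 30*y + 12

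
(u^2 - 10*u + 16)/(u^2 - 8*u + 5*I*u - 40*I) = (u - 2)/(u + 5*I)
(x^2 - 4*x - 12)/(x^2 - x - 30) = (x + 2)/(x + 5)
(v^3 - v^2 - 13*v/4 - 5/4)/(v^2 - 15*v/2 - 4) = (2*v^2 - 3*v - 5)/(2*(v - 8))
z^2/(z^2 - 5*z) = z/(z - 5)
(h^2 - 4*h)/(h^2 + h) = (h - 4)/(h + 1)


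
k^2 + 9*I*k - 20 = (k + 4*I)*(k + 5*I)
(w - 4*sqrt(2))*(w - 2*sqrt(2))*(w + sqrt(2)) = w^3 - 5*sqrt(2)*w^2 + 4*w + 16*sqrt(2)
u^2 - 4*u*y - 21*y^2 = (u - 7*y)*(u + 3*y)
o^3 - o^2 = o^2*(o - 1)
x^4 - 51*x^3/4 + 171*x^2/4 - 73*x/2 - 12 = (x - 8)*(x - 3)*(x - 2)*(x + 1/4)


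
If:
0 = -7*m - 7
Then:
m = -1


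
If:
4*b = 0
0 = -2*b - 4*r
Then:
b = 0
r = 0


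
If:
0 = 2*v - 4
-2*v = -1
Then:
No Solution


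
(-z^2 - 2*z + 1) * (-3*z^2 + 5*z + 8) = 3*z^4 + z^3 - 21*z^2 - 11*z + 8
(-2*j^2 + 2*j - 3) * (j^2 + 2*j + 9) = -2*j^4 - 2*j^3 - 17*j^2 + 12*j - 27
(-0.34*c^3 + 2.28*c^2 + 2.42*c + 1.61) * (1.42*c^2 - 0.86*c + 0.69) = -0.4828*c^5 + 3.53*c^4 + 1.241*c^3 + 1.7782*c^2 + 0.2852*c + 1.1109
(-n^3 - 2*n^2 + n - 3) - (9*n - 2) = -n^3 - 2*n^2 - 8*n - 1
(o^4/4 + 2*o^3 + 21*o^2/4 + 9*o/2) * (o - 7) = o^5/4 + o^4/4 - 35*o^3/4 - 129*o^2/4 - 63*o/2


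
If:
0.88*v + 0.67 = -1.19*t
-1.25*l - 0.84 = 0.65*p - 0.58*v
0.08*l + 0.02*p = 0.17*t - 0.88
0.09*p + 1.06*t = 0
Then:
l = -129.27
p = 274.78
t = -23.33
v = 30.79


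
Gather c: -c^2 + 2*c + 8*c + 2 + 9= -c^2 + 10*c + 11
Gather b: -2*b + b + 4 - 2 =2 - b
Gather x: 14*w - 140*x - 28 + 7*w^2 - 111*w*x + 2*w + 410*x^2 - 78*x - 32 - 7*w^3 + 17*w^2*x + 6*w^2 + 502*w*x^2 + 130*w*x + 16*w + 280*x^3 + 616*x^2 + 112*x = -7*w^3 + 13*w^2 + 32*w + 280*x^3 + x^2*(502*w + 1026) + x*(17*w^2 + 19*w - 106) - 60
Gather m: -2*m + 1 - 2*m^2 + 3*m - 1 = -2*m^2 + m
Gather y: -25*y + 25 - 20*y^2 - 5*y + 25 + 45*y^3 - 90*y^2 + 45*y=45*y^3 - 110*y^2 + 15*y + 50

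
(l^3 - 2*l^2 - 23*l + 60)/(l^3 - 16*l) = (l^2 + 2*l - 15)/(l*(l + 4))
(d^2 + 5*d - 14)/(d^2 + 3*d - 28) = (d - 2)/(d - 4)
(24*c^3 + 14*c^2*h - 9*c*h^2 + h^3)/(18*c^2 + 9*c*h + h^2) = (24*c^3 + 14*c^2*h - 9*c*h^2 + h^3)/(18*c^2 + 9*c*h + h^2)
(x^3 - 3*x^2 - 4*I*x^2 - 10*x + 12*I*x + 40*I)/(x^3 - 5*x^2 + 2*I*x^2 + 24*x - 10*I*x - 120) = (x + 2)/(x + 6*I)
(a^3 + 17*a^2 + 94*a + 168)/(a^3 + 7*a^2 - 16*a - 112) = (a + 6)/(a - 4)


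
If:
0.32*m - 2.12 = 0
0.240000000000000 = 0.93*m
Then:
No Solution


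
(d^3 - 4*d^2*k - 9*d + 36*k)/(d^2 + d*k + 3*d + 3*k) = (d^2 - 4*d*k - 3*d + 12*k)/(d + k)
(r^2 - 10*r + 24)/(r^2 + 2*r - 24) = (r - 6)/(r + 6)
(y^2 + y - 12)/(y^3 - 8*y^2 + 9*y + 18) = (y + 4)/(y^2 - 5*y - 6)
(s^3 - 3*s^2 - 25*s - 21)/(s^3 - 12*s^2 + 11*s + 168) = (s + 1)/(s - 8)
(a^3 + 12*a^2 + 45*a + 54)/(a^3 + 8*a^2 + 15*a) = (a^2 + 9*a + 18)/(a*(a + 5))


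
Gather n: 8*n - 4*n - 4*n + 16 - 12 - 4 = 0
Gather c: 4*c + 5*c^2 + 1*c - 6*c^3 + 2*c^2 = -6*c^3 + 7*c^2 + 5*c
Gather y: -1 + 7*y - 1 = 7*y - 2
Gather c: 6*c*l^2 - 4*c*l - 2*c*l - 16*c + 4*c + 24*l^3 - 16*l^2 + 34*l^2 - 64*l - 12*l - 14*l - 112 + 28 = c*(6*l^2 - 6*l - 12) + 24*l^3 + 18*l^2 - 90*l - 84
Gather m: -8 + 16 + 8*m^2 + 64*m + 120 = 8*m^2 + 64*m + 128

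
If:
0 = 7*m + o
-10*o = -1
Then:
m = -1/70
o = 1/10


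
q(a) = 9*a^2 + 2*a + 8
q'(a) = 18*a + 2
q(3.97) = 157.79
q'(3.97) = 73.46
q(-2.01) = 40.34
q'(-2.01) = -34.18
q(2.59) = 73.55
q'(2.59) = 48.62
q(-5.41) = 260.59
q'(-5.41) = -95.38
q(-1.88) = 36.05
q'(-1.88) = -31.84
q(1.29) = 25.56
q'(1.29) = 25.22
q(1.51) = 31.54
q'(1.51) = 29.18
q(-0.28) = 8.15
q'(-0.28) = -3.04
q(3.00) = 95.00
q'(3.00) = 56.00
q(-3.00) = 83.00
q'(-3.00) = -52.00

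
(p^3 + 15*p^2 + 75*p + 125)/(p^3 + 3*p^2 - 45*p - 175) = (p + 5)/(p - 7)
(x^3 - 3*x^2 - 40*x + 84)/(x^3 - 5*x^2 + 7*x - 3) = (x^3 - 3*x^2 - 40*x + 84)/(x^3 - 5*x^2 + 7*x - 3)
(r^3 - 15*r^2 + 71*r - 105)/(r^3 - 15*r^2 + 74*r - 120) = (r^2 - 10*r + 21)/(r^2 - 10*r + 24)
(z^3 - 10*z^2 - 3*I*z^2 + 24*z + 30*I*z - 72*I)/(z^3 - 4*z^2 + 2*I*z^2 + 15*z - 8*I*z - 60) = (z - 6)/(z + 5*I)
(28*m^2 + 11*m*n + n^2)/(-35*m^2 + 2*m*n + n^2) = (-4*m - n)/(5*m - n)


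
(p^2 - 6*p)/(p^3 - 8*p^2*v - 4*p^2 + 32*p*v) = (p - 6)/(p^2 - 8*p*v - 4*p + 32*v)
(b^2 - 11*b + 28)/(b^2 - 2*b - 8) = (b - 7)/(b + 2)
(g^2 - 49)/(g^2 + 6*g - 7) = (g - 7)/(g - 1)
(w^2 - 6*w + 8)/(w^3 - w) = (w^2 - 6*w + 8)/(w^3 - w)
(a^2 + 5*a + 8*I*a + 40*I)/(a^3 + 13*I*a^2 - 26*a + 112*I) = (a + 5)/(a^2 + 5*I*a + 14)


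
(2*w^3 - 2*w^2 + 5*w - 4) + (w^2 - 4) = 2*w^3 - w^2 + 5*w - 8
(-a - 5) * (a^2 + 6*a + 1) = -a^3 - 11*a^2 - 31*a - 5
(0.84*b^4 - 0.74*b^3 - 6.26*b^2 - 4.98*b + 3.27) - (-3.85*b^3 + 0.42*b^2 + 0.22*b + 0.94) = 0.84*b^4 + 3.11*b^3 - 6.68*b^2 - 5.2*b + 2.33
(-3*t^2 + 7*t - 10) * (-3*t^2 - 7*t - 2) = 9*t^4 - 13*t^2 + 56*t + 20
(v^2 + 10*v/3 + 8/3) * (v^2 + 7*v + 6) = v^4 + 31*v^3/3 + 32*v^2 + 116*v/3 + 16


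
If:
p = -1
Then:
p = -1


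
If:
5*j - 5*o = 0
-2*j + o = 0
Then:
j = 0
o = 0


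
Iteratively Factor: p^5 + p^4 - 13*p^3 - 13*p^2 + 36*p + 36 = (p + 3)*(p^4 - 2*p^3 - 7*p^2 + 8*p + 12) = (p + 2)*(p + 3)*(p^3 - 4*p^2 + p + 6) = (p + 1)*(p + 2)*(p + 3)*(p^2 - 5*p + 6) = (p - 2)*(p + 1)*(p + 2)*(p + 3)*(p - 3)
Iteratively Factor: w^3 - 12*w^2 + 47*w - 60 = (w - 4)*(w^2 - 8*w + 15) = (w - 4)*(w - 3)*(w - 5)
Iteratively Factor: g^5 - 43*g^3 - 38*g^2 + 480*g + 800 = (g - 5)*(g^4 + 5*g^3 - 18*g^2 - 128*g - 160) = (g - 5)^2*(g^3 + 10*g^2 + 32*g + 32) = (g - 5)^2*(g + 2)*(g^2 + 8*g + 16) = (g - 5)^2*(g + 2)*(g + 4)*(g + 4)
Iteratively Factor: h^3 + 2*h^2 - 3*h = (h)*(h^2 + 2*h - 3) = h*(h + 3)*(h - 1)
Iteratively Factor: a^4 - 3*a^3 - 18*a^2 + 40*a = (a)*(a^3 - 3*a^2 - 18*a + 40) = a*(a + 4)*(a^2 - 7*a + 10) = a*(a - 2)*(a + 4)*(a - 5)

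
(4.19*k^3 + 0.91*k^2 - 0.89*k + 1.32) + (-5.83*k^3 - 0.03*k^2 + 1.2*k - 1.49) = -1.64*k^3 + 0.88*k^2 + 0.31*k - 0.17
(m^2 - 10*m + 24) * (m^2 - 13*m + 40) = m^4 - 23*m^3 + 194*m^2 - 712*m + 960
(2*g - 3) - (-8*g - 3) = 10*g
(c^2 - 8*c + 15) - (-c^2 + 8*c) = 2*c^2 - 16*c + 15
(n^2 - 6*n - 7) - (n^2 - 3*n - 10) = 3 - 3*n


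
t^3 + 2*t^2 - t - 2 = (t - 1)*(t + 1)*(t + 2)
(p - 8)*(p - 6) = p^2 - 14*p + 48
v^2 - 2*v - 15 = (v - 5)*(v + 3)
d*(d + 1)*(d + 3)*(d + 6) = d^4 + 10*d^3 + 27*d^2 + 18*d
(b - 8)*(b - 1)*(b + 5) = b^3 - 4*b^2 - 37*b + 40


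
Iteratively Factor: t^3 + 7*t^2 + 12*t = (t)*(t^2 + 7*t + 12) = t*(t + 4)*(t + 3)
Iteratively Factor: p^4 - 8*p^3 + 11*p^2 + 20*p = (p - 4)*(p^3 - 4*p^2 - 5*p) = p*(p - 4)*(p^2 - 4*p - 5) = p*(p - 5)*(p - 4)*(p + 1)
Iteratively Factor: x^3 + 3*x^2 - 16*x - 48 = (x - 4)*(x^2 + 7*x + 12) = (x - 4)*(x + 3)*(x + 4)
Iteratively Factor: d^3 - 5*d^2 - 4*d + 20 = (d - 2)*(d^2 - 3*d - 10) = (d - 2)*(d + 2)*(d - 5)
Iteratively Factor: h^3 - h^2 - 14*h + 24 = (h - 2)*(h^2 + h - 12) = (h - 2)*(h + 4)*(h - 3)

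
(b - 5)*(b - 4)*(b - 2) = b^3 - 11*b^2 + 38*b - 40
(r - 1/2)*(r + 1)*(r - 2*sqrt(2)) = r^3 - 2*sqrt(2)*r^2 + r^2/2 - sqrt(2)*r - r/2 + sqrt(2)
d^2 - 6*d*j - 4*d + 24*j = (d - 4)*(d - 6*j)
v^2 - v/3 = v*(v - 1/3)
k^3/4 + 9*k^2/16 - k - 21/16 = (k/4 + 1/4)*(k - 7/4)*(k + 3)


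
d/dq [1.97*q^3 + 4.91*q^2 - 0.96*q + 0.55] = 5.91*q^2 + 9.82*q - 0.96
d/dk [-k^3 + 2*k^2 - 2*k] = -3*k^2 + 4*k - 2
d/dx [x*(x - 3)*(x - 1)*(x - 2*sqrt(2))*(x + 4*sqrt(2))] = 5*x^4 - 16*x^3 + 8*sqrt(2)*x^3 - 39*x^2 - 24*sqrt(2)*x^2 + 12*sqrt(2)*x + 128*x - 48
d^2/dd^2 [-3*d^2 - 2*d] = -6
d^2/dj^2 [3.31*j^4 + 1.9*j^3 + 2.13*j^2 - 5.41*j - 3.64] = 39.72*j^2 + 11.4*j + 4.26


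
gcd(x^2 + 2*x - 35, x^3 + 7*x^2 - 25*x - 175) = x^2 + 2*x - 35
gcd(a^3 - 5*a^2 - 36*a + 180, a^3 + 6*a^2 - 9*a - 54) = a + 6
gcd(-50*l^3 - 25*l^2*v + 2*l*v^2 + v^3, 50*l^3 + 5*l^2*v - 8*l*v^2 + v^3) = -10*l^2 - 3*l*v + v^2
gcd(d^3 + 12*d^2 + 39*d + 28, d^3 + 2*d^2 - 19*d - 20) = d + 1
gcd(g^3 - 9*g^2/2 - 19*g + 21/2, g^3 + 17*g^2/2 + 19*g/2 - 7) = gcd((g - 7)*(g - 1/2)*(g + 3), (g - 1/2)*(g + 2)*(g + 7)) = g - 1/2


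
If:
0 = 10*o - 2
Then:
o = 1/5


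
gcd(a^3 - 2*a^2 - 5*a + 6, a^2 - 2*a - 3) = a - 3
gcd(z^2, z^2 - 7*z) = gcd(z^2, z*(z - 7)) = z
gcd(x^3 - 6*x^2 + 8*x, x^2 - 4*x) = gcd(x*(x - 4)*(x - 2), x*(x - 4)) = x^2 - 4*x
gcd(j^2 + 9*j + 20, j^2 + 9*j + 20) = j^2 + 9*j + 20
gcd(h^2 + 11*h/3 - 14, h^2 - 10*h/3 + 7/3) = h - 7/3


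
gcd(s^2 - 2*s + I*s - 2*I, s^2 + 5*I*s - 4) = s + I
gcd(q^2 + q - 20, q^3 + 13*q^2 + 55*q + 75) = q + 5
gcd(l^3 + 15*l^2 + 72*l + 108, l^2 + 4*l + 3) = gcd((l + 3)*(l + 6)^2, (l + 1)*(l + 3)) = l + 3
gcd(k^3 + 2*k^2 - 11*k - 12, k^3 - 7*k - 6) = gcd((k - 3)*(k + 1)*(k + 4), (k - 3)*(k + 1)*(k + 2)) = k^2 - 2*k - 3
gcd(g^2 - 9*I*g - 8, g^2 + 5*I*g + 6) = g - I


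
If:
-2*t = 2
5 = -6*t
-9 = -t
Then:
No Solution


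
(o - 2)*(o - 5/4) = o^2 - 13*o/4 + 5/2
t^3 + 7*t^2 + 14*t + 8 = (t + 1)*(t + 2)*(t + 4)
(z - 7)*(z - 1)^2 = z^3 - 9*z^2 + 15*z - 7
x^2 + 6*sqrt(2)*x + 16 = (x + 2*sqrt(2))*(x + 4*sqrt(2))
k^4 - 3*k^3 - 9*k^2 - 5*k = k*(k - 5)*(k + 1)^2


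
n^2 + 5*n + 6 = (n + 2)*(n + 3)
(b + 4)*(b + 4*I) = b^2 + 4*b + 4*I*b + 16*I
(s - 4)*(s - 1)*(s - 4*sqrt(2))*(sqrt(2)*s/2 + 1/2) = sqrt(2)*s^4/2 - 5*sqrt(2)*s^3/2 - 7*s^3/2 + 35*s^2/2 - 14*s + 10*sqrt(2)*s - 8*sqrt(2)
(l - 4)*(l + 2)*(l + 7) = l^3 + 5*l^2 - 22*l - 56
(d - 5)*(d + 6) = d^2 + d - 30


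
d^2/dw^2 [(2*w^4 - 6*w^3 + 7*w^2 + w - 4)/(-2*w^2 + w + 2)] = 4*(-4*w^6 + 6*w^5 + 9*w^4 - 10*w^3 - 24*w^2 + 18*w - 3)/(8*w^6 - 12*w^5 - 18*w^4 + 23*w^3 + 18*w^2 - 12*w - 8)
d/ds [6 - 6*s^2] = -12*s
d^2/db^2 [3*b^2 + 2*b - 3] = 6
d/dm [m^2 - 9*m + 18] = 2*m - 9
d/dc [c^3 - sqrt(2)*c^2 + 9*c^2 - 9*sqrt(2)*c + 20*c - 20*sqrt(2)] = 3*c^2 - 2*sqrt(2)*c + 18*c - 9*sqrt(2) + 20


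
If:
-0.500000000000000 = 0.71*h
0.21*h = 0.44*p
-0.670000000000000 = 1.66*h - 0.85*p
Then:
No Solution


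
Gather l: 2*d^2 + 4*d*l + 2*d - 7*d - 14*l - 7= 2*d^2 - 5*d + l*(4*d - 14) - 7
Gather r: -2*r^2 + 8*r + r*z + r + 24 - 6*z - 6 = -2*r^2 + r*(z + 9) - 6*z + 18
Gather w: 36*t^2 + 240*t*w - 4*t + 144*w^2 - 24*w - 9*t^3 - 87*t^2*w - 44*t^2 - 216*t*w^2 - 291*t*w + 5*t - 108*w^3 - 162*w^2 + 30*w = -9*t^3 - 8*t^2 + t - 108*w^3 + w^2*(-216*t - 18) + w*(-87*t^2 - 51*t + 6)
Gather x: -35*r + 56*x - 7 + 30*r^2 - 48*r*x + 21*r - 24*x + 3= 30*r^2 - 14*r + x*(32 - 48*r) - 4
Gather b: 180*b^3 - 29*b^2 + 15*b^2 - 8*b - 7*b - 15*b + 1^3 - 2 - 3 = 180*b^3 - 14*b^2 - 30*b - 4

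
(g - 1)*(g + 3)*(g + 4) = g^3 + 6*g^2 + 5*g - 12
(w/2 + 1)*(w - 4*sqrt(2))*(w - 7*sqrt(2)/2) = w^3/2 - 15*sqrt(2)*w^2/4 + w^2 - 15*sqrt(2)*w/2 + 14*w + 28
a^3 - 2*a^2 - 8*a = a*(a - 4)*(a + 2)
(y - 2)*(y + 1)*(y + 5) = y^3 + 4*y^2 - 7*y - 10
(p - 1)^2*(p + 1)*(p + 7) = p^4 + 6*p^3 - 8*p^2 - 6*p + 7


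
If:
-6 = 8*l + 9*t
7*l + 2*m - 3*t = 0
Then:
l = -9*t/8 - 3/4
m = 87*t/16 + 21/8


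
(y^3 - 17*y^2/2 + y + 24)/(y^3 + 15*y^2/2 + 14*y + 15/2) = (y^2 - 10*y + 16)/(y^2 + 6*y + 5)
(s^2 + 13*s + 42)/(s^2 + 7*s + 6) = (s + 7)/(s + 1)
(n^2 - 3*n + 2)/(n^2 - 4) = (n - 1)/(n + 2)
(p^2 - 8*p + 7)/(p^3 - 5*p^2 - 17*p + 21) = 1/(p + 3)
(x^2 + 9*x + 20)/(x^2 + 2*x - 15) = (x + 4)/(x - 3)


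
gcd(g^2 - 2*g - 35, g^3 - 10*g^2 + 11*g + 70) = g - 7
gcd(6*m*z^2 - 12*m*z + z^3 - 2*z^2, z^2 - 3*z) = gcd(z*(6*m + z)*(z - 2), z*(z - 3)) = z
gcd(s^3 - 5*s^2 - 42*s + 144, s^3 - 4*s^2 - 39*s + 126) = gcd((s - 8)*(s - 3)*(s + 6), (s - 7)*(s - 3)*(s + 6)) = s^2 + 3*s - 18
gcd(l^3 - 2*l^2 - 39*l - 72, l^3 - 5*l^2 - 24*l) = l^2 - 5*l - 24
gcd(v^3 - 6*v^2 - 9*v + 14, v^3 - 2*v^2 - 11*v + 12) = v - 1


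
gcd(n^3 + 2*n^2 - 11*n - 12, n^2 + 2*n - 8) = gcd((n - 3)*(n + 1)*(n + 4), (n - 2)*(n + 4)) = n + 4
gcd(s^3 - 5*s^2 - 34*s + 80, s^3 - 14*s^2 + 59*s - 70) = s - 2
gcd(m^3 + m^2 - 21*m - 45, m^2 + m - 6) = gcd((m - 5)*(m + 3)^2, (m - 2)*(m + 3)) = m + 3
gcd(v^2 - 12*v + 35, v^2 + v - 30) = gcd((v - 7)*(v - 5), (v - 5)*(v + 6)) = v - 5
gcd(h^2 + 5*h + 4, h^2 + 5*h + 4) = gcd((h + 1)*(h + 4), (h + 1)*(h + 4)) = h^2 + 5*h + 4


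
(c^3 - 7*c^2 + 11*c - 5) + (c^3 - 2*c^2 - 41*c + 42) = 2*c^3 - 9*c^2 - 30*c + 37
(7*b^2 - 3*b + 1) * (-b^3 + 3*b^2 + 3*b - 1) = -7*b^5 + 24*b^4 + 11*b^3 - 13*b^2 + 6*b - 1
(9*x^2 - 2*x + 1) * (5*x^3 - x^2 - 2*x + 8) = 45*x^5 - 19*x^4 - 11*x^3 + 75*x^2 - 18*x + 8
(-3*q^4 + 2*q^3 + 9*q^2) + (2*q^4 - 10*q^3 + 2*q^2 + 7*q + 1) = -q^4 - 8*q^3 + 11*q^2 + 7*q + 1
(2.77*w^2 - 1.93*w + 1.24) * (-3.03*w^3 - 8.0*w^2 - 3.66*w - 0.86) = -8.3931*w^5 - 16.3121*w^4 + 1.5446*w^3 - 5.2384*w^2 - 2.8786*w - 1.0664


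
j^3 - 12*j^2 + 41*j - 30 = (j - 6)*(j - 5)*(j - 1)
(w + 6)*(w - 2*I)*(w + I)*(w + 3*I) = w^4 + 6*w^3 + 2*I*w^3 + 5*w^2 + 12*I*w^2 + 30*w + 6*I*w + 36*I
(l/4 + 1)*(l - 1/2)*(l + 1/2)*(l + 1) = l^4/4 + 5*l^3/4 + 15*l^2/16 - 5*l/16 - 1/4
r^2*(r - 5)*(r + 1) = r^4 - 4*r^3 - 5*r^2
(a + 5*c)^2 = a^2 + 10*a*c + 25*c^2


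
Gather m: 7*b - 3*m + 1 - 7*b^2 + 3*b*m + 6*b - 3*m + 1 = -7*b^2 + 13*b + m*(3*b - 6) + 2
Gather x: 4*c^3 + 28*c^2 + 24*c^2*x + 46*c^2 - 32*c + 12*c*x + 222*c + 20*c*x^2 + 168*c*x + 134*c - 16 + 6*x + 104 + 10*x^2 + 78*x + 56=4*c^3 + 74*c^2 + 324*c + x^2*(20*c + 10) + x*(24*c^2 + 180*c + 84) + 144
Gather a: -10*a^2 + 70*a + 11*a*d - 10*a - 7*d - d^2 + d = -10*a^2 + a*(11*d + 60) - d^2 - 6*d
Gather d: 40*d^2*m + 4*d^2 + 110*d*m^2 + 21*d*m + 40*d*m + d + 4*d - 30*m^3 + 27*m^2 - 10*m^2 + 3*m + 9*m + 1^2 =d^2*(40*m + 4) + d*(110*m^2 + 61*m + 5) - 30*m^3 + 17*m^2 + 12*m + 1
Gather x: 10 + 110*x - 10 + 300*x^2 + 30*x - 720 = 300*x^2 + 140*x - 720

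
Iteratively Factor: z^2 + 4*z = (z)*(z + 4)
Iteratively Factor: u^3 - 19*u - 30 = (u + 2)*(u^2 - 2*u - 15) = (u + 2)*(u + 3)*(u - 5)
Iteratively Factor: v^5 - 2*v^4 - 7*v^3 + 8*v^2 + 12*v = (v + 2)*(v^4 - 4*v^3 + v^2 + 6*v) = (v - 2)*(v + 2)*(v^3 - 2*v^2 - 3*v) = v*(v - 2)*(v + 2)*(v^2 - 2*v - 3) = v*(v - 3)*(v - 2)*(v + 2)*(v + 1)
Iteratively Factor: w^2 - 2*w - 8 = (w + 2)*(w - 4)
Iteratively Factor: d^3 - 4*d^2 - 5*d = (d)*(d^2 - 4*d - 5) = d*(d - 5)*(d + 1)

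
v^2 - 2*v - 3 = (v - 3)*(v + 1)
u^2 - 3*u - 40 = (u - 8)*(u + 5)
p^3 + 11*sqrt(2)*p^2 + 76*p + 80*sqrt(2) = (p + 2*sqrt(2))*(p + 4*sqrt(2))*(p + 5*sqrt(2))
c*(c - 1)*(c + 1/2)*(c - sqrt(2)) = c^4 - sqrt(2)*c^3 - c^3/2 - c^2/2 + sqrt(2)*c^2/2 + sqrt(2)*c/2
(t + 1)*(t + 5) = t^2 + 6*t + 5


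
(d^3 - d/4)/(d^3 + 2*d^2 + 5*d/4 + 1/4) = d*(2*d - 1)/(2*d^2 + 3*d + 1)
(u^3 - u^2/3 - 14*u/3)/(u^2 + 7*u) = (3*u^2 - u - 14)/(3*(u + 7))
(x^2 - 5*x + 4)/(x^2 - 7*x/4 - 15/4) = 4*(-x^2 + 5*x - 4)/(-4*x^2 + 7*x + 15)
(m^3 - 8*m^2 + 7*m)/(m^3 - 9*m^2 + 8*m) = (m - 7)/(m - 8)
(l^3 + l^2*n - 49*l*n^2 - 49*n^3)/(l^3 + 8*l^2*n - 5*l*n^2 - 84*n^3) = (l^2 - 6*l*n - 7*n^2)/(l^2 + l*n - 12*n^2)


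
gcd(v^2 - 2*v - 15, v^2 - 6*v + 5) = v - 5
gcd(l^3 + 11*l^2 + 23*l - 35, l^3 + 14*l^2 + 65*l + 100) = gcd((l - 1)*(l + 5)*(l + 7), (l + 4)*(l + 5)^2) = l + 5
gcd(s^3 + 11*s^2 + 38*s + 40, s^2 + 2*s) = s + 2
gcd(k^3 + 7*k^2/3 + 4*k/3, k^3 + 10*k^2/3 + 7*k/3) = k^2 + k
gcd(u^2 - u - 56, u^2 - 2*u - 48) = u - 8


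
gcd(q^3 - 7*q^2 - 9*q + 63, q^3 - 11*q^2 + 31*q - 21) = q^2 - 10*q + 21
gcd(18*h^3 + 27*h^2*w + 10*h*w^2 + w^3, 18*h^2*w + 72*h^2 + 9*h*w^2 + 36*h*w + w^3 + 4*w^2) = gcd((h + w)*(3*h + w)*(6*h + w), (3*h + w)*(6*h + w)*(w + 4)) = 18*h^2 + 9*h*w + w^2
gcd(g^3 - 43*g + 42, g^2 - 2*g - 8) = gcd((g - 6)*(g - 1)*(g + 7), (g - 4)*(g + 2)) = 1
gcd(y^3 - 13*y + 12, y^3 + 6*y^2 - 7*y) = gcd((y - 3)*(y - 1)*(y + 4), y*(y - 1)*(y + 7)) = y - 1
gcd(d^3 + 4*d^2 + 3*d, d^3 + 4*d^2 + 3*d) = d^3 + 4*d^2 + 3*d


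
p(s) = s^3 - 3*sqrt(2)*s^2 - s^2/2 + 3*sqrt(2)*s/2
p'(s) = 3*s^2 - 6*sqrt(2)*s - s + 3*sqrt(2)/2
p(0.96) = -1.45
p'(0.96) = -4.22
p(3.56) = -7.44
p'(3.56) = 6.37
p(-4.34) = -180.28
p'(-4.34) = 99.79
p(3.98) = -3.64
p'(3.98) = 11.89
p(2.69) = -9.15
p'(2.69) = -1.69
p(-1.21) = -11.28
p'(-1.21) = 17.99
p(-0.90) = -6.48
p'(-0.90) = 13.09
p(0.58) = -0.17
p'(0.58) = -2.37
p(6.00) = 57.99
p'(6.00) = 53.21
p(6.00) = 57.99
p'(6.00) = 53.21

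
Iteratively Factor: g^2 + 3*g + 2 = (g + 2)*(g + 1)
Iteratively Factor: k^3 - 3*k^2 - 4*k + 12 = (k - 3)*(k^2 - 4) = (k - 3)*(k - 2)*(k + 2)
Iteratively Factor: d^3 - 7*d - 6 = (d + 2)*(d^2 - 2*d - 3) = (d - 3)*(d + 2)*(d + 1)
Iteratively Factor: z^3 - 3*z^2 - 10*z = (z)*(z^2 - 3*z - 10) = z*(z - 5)*(z + 2)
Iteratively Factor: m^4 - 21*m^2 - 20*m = (m - 5)*(m^3 + 5*m^2 + 4*m) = (m - 5)*(m + 4)*(m^2 + m) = (m - 5)*(m + 1)*(m + 4)*(m)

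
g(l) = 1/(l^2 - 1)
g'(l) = -2*l/(l^2 - 1)^2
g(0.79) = -2.66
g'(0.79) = -11.18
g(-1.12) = 3.93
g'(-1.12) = 34.61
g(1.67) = 0.56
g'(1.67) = -1.04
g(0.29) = -1.09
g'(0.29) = -0.69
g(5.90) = 0.03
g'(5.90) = -0.01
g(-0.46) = -1.27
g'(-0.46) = 1.48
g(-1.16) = 2.89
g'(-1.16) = 19.42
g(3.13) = 0.11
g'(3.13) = -0.08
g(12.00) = 0.01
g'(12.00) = 0.00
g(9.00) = 0.01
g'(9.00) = 0.00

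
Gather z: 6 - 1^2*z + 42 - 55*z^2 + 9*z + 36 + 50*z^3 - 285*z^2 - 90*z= 50*z^3 - 340*z^2 - 82*z + 84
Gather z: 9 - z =9 - z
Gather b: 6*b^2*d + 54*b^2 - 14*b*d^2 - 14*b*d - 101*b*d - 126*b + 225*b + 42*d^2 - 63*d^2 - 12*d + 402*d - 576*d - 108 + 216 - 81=b^2*(6*d + 54) + b*(-14*d^2 - 115*d + 99) - 21*d^2 - 186*d + 27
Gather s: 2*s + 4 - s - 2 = s + 2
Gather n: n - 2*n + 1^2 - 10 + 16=7 - n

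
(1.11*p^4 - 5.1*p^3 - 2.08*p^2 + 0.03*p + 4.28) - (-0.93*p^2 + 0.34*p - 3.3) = 1.11*p^4 - 5.1*p^3 - 1.15*p^2 - 0.31*p + 7.58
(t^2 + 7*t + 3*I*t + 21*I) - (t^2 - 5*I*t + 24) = 7*t + 8*I*t - 24 + 21*I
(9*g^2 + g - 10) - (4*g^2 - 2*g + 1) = 5*g^2 + 3*g - 11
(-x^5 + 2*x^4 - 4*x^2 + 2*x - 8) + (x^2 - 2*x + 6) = -x^5 + 2*x^4 - 3*x^2 - 2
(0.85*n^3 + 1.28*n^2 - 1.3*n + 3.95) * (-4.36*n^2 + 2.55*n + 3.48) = -3.706*n^5 - 3.4133*n^4 + 11.89*n^3 - 16.0826*n^2 + 5.5485*n + 13.746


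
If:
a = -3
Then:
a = -3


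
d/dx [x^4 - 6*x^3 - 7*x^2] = 2*x*(2*x^2 - 9*x - 7)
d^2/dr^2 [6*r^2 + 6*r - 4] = 12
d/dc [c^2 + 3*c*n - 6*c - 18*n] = 2*c + 3*n - 6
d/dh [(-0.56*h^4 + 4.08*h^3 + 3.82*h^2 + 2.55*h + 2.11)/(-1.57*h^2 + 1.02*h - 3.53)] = (1.7584*h^5 - 8.1192*h^4 + 16.2304*h^3 - 35.3073*h^2 - 20.3438*h - 11.1537)/(2.4649*h^4 - 3.2028*h^3 + 12.1246*h^2 - 7.2012*h + 12.4609)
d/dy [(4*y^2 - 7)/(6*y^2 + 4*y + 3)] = 4*(4*y^2 + 27*y + 7)/(36*y^4 + 48*y^3 + 52*y^2 + 24*y + 9)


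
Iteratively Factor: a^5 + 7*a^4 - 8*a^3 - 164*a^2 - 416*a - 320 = (a + 4)*(a^4 + 3*a^3 - 20*a^2 - 84*a - 80) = (a + 4)^2*(a^3 - a^2 - 16*a - 20) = (a - 5)*(a + 4)^2*(a^2 + 4*a + 4) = (a - 5)*(a + 2)*(a + 4)^2*(a + 2)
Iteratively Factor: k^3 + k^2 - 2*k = (k + 2)*(k^2 - k) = k*(k + 2)*(k - 1)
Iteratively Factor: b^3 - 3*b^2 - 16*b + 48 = (b + 4)*(b^2 - 7*b + 12) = (b - 3)*(b + 4)*(b - 4)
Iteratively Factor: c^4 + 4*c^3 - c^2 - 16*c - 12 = (c - 2)*(c^3 + 6*c^2 + 11*c + 6) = (c - 2)*(c + 1)*(c^2 + 5*c + 6) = (c - 2)*(c + 1)*(c + 2)*(c + 3)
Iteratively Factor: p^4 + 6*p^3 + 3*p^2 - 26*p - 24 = (p + 4)*(p^3 + 2*p^2 - 5*p - 6) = (p + 1)*(p + 4)*(p^2 + p - 6) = (p + 1)*(p + 3)*(p + 4)*(p - 2)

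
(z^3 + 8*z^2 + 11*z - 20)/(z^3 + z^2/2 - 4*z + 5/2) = 2*(z^2 + 9*z + 20)/(2*z^2 + 3*z - 5)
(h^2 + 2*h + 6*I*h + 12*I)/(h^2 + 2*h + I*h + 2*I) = (h + 6*I)/(h + I)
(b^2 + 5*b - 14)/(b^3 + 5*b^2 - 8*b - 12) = (b + 7)/(b^2 + 7*b + 6)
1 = 1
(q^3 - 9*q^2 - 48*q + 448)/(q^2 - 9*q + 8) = (q^2 - q - 56)/(q - 1)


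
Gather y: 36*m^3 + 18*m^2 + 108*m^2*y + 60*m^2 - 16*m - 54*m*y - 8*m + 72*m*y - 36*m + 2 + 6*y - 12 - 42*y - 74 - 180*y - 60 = 36*m^3 + 78*m^2 - 60*m + y*(108*m^2 + 18*m - 216) - 144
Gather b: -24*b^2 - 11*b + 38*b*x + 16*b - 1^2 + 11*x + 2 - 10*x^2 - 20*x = -24*b^2 + b*(38*x + 5) - 10*x^2 - 9*x + 1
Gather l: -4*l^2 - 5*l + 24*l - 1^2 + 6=-4*l^2 + 19*l + 5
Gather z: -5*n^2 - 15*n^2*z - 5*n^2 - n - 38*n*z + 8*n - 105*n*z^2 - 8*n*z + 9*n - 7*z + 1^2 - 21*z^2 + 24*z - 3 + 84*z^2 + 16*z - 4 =-10*n^2 + 16*n + z^2*(63 - 105*n) + z*(-15*n^2 - 46*n + 33) - 6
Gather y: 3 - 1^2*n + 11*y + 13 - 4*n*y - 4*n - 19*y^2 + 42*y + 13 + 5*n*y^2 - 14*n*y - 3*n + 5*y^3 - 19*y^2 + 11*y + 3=-8*n + 5*y^3 + y^2*(5*n - 38) + y*(64 - 18*n) + 32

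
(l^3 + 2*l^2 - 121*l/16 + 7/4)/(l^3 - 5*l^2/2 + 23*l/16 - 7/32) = 2*(l + 4)/(2*l - 1)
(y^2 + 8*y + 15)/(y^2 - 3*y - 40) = (y + 3)/(y - 8)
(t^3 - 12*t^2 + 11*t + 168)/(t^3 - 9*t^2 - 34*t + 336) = (t + 3)/(t + 6)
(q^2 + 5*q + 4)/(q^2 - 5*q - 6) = (q + 4)/(q - 6)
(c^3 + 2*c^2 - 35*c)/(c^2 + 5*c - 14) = c*(c - 5)/(c - 2)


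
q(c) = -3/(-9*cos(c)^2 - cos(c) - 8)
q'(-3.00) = 0.03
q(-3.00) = 0.19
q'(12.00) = -0.11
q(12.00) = 0.20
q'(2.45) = -0.16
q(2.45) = 0.24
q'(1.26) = 0.22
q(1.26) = 0.33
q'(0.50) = 0.10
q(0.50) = 0.19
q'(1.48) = 0.12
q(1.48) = 0.37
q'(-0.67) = -0.14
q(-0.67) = 0.21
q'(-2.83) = 0.06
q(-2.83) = 0.20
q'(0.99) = 0.22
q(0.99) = 0.27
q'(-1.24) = -0.23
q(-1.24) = 0.32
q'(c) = -3*(-18*sin(c)*cos(c) - sin(c))/(-9*cos(c)^2 - cos(c) - 8)^2 = 3*(18*cos(c) + 1)*sin(c)/(9*cos(c)^2 + cos(c) + 8)^2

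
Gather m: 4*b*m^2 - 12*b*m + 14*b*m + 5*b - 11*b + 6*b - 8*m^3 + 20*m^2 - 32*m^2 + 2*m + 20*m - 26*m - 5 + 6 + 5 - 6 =-8*m^3 + m^2*(4*b - 12) + m*(2*b - 4)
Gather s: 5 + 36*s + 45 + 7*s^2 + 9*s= 7*s^2 + 45*s + 50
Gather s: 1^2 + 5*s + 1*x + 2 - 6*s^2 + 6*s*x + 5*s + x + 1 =-6*s^2 + s*(6*x + 10) + 2*x + 4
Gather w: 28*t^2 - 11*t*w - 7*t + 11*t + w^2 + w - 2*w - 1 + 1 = 28*t^2 + 4*t + w^2 + w*(-11*t - 1)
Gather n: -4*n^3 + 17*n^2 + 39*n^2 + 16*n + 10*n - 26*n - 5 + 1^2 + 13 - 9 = -4*n^3 + 56*n^2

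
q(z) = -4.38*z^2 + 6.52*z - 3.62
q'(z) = 6.52 - 8.76*z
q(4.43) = -60.69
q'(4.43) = -32.29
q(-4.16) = -106.54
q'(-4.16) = 42.96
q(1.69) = -5.11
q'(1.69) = -8.28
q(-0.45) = -7.44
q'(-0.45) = 10.46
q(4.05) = -49.06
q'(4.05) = -28.96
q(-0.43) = -7.23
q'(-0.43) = 10.29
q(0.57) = -1.33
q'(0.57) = 1.53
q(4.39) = -59.41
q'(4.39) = -31.94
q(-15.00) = -1086.92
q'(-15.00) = 137.92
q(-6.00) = -200.42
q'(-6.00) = 59.08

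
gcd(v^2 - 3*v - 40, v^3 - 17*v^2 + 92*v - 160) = v - 8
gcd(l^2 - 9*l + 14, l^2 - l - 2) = l - 2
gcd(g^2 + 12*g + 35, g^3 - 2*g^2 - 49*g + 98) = g + 7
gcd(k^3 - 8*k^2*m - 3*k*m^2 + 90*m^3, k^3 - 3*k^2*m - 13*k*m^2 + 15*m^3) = k^2 - 2*k*m - 15*m^2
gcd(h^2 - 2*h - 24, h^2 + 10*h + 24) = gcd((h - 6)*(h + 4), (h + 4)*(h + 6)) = h + 4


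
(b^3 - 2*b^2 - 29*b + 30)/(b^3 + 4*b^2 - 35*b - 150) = (b - 1)/(b + 5)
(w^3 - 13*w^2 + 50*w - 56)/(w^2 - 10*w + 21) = (w^2 - 6*w + 8)/(w - 3)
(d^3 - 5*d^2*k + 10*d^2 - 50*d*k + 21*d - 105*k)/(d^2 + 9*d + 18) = (d^2 - 5*d*k + 7*d - 35*k)/(d + 6)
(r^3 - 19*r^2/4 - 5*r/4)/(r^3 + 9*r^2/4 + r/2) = (r - 5)/(r + 2)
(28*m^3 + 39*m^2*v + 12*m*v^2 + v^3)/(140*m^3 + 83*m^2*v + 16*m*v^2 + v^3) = (m + v)/(5*m + v)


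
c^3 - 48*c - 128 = (c - 8)*(c + 4)^2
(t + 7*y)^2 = t^2 + 14*t*y + 49*y^2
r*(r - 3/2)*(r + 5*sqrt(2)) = r^3 - 3*r^2/2 + 5*sqrt(2)*r^2 - 15*sqrt(2)*r/2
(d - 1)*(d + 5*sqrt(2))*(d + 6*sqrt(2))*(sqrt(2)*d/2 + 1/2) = sqrt(2)*d^4/2 - sqrt(2)*d^3/2 + 23*d^3/2 - 23*d^2/2 + 71*sqrt(2)*d^2/2 - 71*sqrt(2)*d/2 + 30*d - 30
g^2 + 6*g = g*(g + 6)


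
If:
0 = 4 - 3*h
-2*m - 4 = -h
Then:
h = 4/3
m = -4/3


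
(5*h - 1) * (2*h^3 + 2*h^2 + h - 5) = 10*h^4 + 8*h^3 + 3*h^2 - 26*h + 5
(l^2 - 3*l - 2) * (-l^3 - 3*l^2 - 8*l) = -l^5 + 3*l^3 + 30*l^2 + 16*l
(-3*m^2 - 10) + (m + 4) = -3*m^2 + m - 6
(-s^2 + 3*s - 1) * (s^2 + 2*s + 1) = -s^4 + s^3 + 4*s^2 + s - 1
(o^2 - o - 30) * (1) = o^2 - o - 30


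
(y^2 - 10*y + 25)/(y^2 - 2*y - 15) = (y - 5)/(y + 3)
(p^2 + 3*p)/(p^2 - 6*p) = (p + 3)/(p - 6)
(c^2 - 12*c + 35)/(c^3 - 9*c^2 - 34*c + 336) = (c - 5)/(c^2 - 2*c - 48)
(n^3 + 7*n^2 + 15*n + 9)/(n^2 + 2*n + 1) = (n^2 + 6*n + 9)/(n + 1)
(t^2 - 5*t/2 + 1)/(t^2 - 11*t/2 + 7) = (2*t - 1)/(2*t - 7)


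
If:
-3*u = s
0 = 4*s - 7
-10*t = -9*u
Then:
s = 7/4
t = -21/40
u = -7/12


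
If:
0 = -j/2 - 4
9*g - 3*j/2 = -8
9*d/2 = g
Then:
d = -40/81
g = -20/9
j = -8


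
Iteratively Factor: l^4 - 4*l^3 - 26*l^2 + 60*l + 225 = (l - 5)*(l^3 + l^2 - 21*l - 45) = (l - 5)*(l + 3)*(l^2 - 2*l - 15) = (l - 5)*(l + 3)^2*(l - 5)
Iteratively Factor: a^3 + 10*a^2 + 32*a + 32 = (a + 2)*(a^2 + 8*a + 16) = (a + 2)*(a + 4)*(a + 4)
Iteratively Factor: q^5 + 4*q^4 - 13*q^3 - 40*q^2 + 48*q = (q + 4)*(q^4 - 13*q^2 + 12*q) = (q + 4)^2*(q^3 - 4*q^2 + 3*q) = q*(q + 4)^2*(q^2 - 4*q + 3) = q*(q - 3)*(q + 4)^2*(q - 1)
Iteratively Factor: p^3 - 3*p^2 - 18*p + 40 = (p + 4)*(p^2 - 7*p + 10) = (p - 5)*(p + 4)*(p - 2)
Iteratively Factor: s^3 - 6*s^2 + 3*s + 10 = (s + 1)*(s^2 - 7*s + 10) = (s - 5)*(s + 1)*(s - 2)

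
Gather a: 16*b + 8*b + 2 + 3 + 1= 24*b + 6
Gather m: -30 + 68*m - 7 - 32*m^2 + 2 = -32*m^2 + 68*m - 35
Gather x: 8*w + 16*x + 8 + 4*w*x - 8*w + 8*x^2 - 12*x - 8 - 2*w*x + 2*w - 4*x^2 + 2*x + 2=2*w + 4*x^2 + x*(2*w + 6) + 2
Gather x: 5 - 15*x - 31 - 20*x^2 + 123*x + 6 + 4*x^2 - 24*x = -16*x^2 + 84*x - 20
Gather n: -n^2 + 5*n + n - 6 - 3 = -n^2 + 6*n - 9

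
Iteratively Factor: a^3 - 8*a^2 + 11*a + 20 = (a + 1)*(a^2 - 9*a + 20) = (a - 5)*(a + 1)*(a - 4)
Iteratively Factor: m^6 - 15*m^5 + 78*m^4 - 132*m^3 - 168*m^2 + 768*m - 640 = (m - 2)*(m^5 - 13*m^4 + 52*m^3 - 28*m^2 - 224*m + 320) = (m - 2)*(m + 2)*(m^4 - 15*m^3 + 82*m^2 - 192*m + 160) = (m - 4)*(m - 2)*(m + 2)*(m^3 - 11*m^2 + 38*m - 40) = (m - 5)*(m - 4)*(m - 2)*(m + 2)*(m^2 - 6*m + 8) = (m - 5)*(m - 4)^2*(m - 2)*(m + 2)*(m - 2)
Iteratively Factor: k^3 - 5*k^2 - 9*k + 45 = (k + 3)*(k^2 - 8*k + 15) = (k - 5)*(k + 3)*(k - 3)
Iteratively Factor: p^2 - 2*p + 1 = (p - 1)*(p - 1)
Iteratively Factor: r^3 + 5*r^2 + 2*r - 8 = (r + 4)*(r^2 + r - 2) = (r - 1)*(r + 4)*(r + 2)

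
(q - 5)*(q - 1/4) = q^2 - 21*q/4 + 5/4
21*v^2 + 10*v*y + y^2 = (3*v + y)*(7*v + y)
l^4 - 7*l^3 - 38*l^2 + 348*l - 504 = (l - 6)^2*(l - 2)*(l + 7)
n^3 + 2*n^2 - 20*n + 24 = (n - 2)^2*(n + 6)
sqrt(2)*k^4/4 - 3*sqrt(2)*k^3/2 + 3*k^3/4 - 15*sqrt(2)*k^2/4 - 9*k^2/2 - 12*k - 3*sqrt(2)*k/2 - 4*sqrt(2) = (k/2 + 1)*(k - 8)*(k + sqrt(2))*(sqrt(2)*k/2 + 1/2)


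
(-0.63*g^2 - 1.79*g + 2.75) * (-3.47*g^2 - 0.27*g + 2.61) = 2.1861*g^4 + 6.3814*g^3 - 10.7035*g^2 - 5.4144*g + 7.1775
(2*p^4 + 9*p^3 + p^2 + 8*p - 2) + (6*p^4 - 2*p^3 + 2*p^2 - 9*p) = 8*p^4 + 7*p^3 + 3*p^2 - p - 2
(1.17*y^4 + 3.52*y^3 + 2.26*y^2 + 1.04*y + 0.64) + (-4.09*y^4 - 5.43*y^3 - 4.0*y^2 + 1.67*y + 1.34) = -2.92*y^4 - 1.91*y^3 - 1.74*y^2 + 2.71*y + 1.98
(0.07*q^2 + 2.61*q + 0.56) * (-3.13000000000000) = -0.2191*q^2 - 8.1693*q - 1.7528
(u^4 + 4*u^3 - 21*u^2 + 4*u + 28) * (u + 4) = u^5 + 8*u^4 - 5*u^3 - 80*u^2 + 44*u + 112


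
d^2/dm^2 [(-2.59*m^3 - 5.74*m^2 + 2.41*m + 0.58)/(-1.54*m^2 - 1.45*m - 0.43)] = (-7.105427357601e-15*m^5 + 2.8421709430404e-14*m^4 - 29.605198*m^3 - 21.370146*m^2 + 4.677918*m + 3.457174)/(3.652264*m^6 + 10.31646*m^5 + 12.772914*m^4 + 8.809765*m^3 + 3.566463*m^2 + 0.804315*m + 0.079507)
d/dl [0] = 0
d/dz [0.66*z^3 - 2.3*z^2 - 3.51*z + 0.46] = 1.98*z^2 - 4.6*z - 3.51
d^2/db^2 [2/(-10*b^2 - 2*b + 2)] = 2*(25*b^2 + 5*b - (10*b + 1)^2 - 5)/(5*b^2 + b - 1)^3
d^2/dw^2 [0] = 0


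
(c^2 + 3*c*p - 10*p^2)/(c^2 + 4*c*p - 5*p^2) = (-c + 2*p)/(-c + p)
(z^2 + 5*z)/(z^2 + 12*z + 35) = z/(z + 7)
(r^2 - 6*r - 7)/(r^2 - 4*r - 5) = (r - 7)/(r - 5)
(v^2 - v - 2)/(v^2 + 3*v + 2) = (v - 2)/(v + 2)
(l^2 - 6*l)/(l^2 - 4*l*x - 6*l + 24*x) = l/(l - 4*x)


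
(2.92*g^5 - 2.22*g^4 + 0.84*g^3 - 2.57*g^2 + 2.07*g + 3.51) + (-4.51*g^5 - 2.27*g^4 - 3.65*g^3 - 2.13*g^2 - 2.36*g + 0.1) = -1.59*g^5 - 4.49*g^4 - 2.81*g^3 - 4.7*g^2 - 0.29*g + 3.61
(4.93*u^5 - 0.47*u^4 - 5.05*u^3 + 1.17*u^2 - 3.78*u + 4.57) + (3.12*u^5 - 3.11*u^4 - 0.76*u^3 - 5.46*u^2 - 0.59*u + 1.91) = 8.05*u^5 - 3.58*u^4 - 5.81*u^3 - 4.29*u^2 - 4.37*u + 6.48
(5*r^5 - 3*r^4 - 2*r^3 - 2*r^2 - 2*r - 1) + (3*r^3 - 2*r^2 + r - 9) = 5*r^5 - 3*r^4 + r^3 - 4*r^2 - r - 10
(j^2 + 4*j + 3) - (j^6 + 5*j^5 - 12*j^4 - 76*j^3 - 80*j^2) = -j^6 - 5*j^5 + 12*j^4 + 76*j^3 + 81*j^2 + 4*j + 3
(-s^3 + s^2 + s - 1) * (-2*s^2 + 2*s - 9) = 2*s^5 - 4*s^4 + 9*s^3 - 5*s^2 - 11*s + 9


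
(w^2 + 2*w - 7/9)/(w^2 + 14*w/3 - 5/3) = (w + 7/3)/(w + 5)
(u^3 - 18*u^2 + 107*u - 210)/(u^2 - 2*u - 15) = (u^2 - 13*u + 42)/(u + 3)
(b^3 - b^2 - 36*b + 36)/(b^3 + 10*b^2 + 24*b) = (b^2 - 7*b + 6)/(b*(b + 4))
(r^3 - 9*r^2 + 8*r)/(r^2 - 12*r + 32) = r*(r - 1)/(r - 4)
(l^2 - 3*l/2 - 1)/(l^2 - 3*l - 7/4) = 2*(l - 2)/(2*l - 7)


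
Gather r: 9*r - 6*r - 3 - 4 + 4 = 3*r - 3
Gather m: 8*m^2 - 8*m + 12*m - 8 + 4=8*m^2 + 4*m - 4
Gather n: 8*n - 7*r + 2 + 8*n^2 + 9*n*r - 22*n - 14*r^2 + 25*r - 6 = 8*n^2 + n*(9*r - 14) - 14*r^2 + 18*r - 4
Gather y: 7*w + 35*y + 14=7*w + 35*y + 14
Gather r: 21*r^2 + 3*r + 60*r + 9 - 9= 21*r^2 + 63*r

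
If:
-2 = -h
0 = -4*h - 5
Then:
No Solution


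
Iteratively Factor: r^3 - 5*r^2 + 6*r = (r - 2)*(r^2 - 3*r) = r*(r - 2)*(r - 3)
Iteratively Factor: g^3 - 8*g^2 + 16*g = (g)*(g^2 - 8*g + 16) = g*(g - 4)*(g - 4)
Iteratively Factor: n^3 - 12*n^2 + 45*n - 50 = (n - 5)*(n^2 - 7*n + 10) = (n - 5)^2*(n - 2)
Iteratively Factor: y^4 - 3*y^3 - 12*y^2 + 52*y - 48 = (y - 2)*(y^3 - y^2 - 14*y + 24) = (y - 2)^2*(y^2 + y - 12) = (y - 3)*(y - 2)^2*(y + 4)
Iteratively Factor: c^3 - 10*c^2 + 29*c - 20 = (c - 4)*(c^2 - 6*c + 5) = (c - 4)*(c - 1)*(c - 5)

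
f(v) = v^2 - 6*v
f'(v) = 2*v - 6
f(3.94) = -8.12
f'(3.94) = 1.88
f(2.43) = -8.68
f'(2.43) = -1.14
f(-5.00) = 55.00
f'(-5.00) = -16.00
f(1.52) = -6.81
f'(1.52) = -2.96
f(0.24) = -1.38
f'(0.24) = -5.52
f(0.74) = -3.89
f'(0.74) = -4.52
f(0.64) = -3.43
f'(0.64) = -4.72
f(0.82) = -4.25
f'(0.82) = -4.36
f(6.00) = 0.00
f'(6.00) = 6.00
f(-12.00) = 216.00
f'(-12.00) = -30.00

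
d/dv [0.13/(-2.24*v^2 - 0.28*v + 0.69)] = (0.5824*v + 0.0364)/(2.24*v^2 + 0.28*v - 0.69)^2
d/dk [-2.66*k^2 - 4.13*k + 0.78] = -5.32*k - 4.13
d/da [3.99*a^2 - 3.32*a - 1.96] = 7.98*a - 3.32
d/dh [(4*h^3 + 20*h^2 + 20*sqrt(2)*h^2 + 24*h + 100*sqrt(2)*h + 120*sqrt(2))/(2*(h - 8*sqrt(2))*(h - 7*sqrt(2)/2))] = 2*(2*h^4 - 46*sqrt(2)*h^3 - 165*sqrt(2)*h^2 + 94*h^2 + 1120*h + 1000*sqrt(2)*h + 2052 + 2800*sqrt(2))/(2*h^4 - 46*sqrt(2)*h^3 + 753*h^2 - 2576*sqrt(2)*h + 6272)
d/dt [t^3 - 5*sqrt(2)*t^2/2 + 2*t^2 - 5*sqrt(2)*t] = 3*t^2 - 5*sqrt(2)*t + 4*t - 5*sqrt(2)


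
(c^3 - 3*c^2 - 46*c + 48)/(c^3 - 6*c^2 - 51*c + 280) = (c^2 + 5*c - 6)/(c^2 + 2*c - 35)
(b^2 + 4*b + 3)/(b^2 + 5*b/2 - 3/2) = 2*(b + 1)/(2*b - 1)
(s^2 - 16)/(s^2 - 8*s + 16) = (s + 4)/(s - 4)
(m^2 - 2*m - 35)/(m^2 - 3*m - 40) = (m - 7)/(m - 8)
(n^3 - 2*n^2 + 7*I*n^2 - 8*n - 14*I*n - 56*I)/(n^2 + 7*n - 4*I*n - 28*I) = (n^3 + n^2*(-2 + 7*I) + n*(-8 - 14*I) - 56*I)/(n^2 + n*(7 - 4*I) - 28*I)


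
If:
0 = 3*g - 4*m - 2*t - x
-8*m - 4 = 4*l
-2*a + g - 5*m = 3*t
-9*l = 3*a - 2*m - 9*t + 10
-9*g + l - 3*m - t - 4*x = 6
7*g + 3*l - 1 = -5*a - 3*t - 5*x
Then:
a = -223/314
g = -51/314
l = 151/157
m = -154/157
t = 645/314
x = -211/314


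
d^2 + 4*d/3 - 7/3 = (d - 1)*(d + 7/3)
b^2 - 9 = (b - 3)*(b + 3)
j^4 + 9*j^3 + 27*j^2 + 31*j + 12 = (j + 1)^2*(j + 3)*(j + 4)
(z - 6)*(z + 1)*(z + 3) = z^3 - 2*z^2 - 21*z - 18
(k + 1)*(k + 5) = k^2 + 6*k + 5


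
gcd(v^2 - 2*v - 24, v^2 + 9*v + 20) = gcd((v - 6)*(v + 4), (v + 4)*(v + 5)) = v + 4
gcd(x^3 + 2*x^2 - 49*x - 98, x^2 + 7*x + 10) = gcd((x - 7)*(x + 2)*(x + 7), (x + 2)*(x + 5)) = x + 2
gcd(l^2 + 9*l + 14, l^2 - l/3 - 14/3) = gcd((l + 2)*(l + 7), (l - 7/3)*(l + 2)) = l + 2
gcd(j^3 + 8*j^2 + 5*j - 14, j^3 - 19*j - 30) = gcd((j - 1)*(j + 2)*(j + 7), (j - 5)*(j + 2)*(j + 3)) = j + 2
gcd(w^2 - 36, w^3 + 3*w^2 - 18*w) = w + 6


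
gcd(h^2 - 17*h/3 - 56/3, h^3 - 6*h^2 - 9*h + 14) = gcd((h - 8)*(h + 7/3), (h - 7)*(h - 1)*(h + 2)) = 1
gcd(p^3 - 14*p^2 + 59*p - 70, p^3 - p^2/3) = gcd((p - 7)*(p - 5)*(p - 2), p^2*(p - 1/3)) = 1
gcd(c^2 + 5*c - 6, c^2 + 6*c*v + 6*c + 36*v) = c + 6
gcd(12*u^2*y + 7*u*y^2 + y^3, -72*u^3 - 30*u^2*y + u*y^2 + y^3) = 12*u^2 + 7*u*y + y^2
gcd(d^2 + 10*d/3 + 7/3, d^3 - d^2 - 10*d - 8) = d + 1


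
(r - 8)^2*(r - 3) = r^3 - 19*r^2 + 112*r - 192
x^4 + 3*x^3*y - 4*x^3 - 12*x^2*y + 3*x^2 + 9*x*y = x*(x - 3)*(x - 1)*(x + 3*y)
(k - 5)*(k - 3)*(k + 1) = k^3 - 7*k^2 + 7*k + 15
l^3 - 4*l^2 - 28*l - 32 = (l - 8)*(l + 2)^2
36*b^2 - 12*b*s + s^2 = (-6*b + s)^2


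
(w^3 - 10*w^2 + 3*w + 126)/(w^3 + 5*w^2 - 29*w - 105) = (w^2 - 13*w + 42)/(w^2 + 2*w - 35)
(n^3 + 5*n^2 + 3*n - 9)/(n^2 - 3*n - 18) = (n^2 + 2*n - 3)/(n - 6)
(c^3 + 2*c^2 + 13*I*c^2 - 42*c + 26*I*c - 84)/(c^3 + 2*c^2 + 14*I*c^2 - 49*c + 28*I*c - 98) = (c + 6*I)/(c + 7*I)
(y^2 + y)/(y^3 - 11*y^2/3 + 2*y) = 3*(y + 1)/(3*y^2 - 11*y + 6)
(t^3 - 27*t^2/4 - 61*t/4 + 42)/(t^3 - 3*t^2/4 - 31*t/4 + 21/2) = (t - 8)/(t - 2)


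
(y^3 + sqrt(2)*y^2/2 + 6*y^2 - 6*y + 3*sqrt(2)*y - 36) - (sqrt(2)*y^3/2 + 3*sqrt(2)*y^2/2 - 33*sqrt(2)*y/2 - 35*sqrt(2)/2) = -sqrt(2)*y^3/2 + y^3 - sqrt(2)*y^2 + 6*y^2 - 6*y + 39*sqrt(2)*y/2 - 36 + 35*sqrt(2)/2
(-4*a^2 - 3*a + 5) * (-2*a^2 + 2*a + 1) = 8*a^4 - 2*a^3 - 20*a^2 + 7*a + 5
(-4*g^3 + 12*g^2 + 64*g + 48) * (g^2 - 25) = -4*g^5 + 12*g^4 + 164*g^3 - 252*g^2 - 1600*g - 1200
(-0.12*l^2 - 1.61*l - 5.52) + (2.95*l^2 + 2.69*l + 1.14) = 2.83*l^2 + 1.08*l - 4.38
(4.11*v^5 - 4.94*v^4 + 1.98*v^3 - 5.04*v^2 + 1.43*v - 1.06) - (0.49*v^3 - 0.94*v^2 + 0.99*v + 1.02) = 4.11*v^5 - 4.94*v^4 + 1.49*v^3 - 4.1*v^2 + 0.44*v - 2.08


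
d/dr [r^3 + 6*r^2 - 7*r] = 3*r^2 + 12*r - 7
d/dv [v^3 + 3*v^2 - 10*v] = 3*v^2 + 6*v - 10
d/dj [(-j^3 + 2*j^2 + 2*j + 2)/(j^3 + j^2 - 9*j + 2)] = (-3*j^4 + 14*j^3 - 32*j^2 + 4*j + 22)/(j^6 + 2*j^5 - 17*j^4 - 14*j^3 + 85*j^2 - 36*j + 4)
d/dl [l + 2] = 1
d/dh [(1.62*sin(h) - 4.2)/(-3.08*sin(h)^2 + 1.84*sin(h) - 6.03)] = (4.9896*sin(h)^2 - 25.872*sin(h) - 2.0406)*cos(h)/(9.4864*sin(h)^4 - 11.3344*sin(h)^3 + 40.5304*sin(h)^2 - 22.1904*sin(h) + 36.3609)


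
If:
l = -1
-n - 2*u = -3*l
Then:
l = -1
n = -2*u - 3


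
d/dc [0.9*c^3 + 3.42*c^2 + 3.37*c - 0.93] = 2.7*c^2 + 6.84*c + 3.37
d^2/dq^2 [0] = 0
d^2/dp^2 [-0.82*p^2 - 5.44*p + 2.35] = -1.64000000000000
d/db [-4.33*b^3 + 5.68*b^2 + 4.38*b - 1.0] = -12.99*b^2 + 11.36*b + 4.38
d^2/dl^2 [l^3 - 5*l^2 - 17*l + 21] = 6*l - 10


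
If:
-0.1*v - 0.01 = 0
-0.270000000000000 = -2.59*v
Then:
No Solution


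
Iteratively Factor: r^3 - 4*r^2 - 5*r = (r)*(r^2 - 4*r - 5) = r*(r + 1)*(r - 5)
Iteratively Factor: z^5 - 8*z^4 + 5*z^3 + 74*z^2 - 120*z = (z)*(z^4 - 8*z^3 + 5*z^2 + 74*z - 120) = z*(z - 2)*(z^3 - 6*z^2 - 7*z + 60) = z*(z - 4)*(z - 2)*(z^2 - 2*z - 15) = z*(z - 5)*(z - 4)*(z - 2)*(z + 3)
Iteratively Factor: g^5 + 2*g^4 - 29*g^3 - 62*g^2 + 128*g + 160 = (g - 2)*(g^4 + 4*g^3 - 21*g^2 - 104*g - 80) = (g - 2)*(g + 4)*(g^3 - 21*g - 20) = (g - 2)*(g + 4)^2*(g^2 - 4*g - 5) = (g - 5)*(g - 2)*(g + 4)^2*(g + 1)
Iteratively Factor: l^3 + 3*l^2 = (l)*(l^2 + 3*l) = l*(l + 3)*(l)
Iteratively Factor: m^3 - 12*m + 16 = (m - 2)*(m^2 + 2*m - 8) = (m - 2)^2*(m + 4)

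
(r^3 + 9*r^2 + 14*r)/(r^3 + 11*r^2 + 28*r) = (r + 2)/(r + 4)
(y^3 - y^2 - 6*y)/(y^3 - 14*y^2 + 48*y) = (y^2 - y - 6)/(y^2 - 14*y + 48)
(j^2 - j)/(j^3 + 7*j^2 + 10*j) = (j - 1)/(j^2 + 7*j + 10)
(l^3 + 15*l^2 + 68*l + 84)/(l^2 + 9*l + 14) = l + 6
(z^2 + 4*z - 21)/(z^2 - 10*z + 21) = (z + 7)/(z - 7)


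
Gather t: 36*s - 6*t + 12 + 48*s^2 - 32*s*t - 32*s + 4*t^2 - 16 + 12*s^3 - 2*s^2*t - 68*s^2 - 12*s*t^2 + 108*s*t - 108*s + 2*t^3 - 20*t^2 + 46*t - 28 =12*s^3 - 20*s^2 - 104*s + 2*t^3 + t^2*(-12*s - 16) + t*(-2*s^2 + 76*s + 40) - 32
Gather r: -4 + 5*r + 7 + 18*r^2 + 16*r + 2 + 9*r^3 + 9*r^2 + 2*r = 9*r^3 + 27*r^2 + 23*r + 5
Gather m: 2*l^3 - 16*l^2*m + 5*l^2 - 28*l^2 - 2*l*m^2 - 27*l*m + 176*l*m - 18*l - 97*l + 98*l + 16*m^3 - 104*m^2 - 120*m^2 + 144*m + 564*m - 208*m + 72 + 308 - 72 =2*l^3 - 23*l^2 - 17*l + 16*m^3 + m^2*(-2*l - 224) + m*(-16*l^2 + 149*l + 500) + 308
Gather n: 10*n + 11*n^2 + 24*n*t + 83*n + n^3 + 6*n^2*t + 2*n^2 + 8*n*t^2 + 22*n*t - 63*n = n^3 + n^2*(6*t + 13) + n*(8*t^2 + 46*t + 30)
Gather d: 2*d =2*d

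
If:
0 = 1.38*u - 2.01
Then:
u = 1.46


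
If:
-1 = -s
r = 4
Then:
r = 4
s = 1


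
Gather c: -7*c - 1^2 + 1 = -7*c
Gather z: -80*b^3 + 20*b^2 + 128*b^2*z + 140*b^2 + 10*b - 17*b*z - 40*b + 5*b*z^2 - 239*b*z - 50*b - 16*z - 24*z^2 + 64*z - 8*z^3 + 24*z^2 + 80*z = -80*b^3 + 160*b^2 + 5*b*z^2 - 80*b - 8*z^3 + z*(128*b^2 - 256*b + 128)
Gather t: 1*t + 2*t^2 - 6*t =2*t^2 - 5*t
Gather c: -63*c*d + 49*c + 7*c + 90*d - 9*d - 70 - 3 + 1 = c*(56 - 63*d) + 81*d - 72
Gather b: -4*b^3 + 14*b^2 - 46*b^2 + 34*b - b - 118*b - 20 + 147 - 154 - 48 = -4*b^3 - 32*b^2 - 85*b - 75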